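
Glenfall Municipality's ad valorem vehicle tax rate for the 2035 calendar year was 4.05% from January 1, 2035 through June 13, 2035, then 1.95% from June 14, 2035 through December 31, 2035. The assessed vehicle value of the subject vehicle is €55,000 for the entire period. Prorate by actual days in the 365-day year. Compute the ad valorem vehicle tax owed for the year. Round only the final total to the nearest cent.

January 1 – June 13, 2035: 164 days at 4.05% → €55,000 × 4.05% × 164/365 = €1,000.8493
June 14 – December 31, 2035: 201 days at 1.95% → €55,000 × 1.95% × 201/365 = €590.6096
Total = €1,591.4589

€1,591.46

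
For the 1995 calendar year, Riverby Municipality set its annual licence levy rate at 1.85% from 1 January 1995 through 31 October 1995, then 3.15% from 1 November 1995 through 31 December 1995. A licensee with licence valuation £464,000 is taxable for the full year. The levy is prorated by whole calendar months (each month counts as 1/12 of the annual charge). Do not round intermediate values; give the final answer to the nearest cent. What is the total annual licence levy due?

1 January – 31 October 1995: 10 months at 1.85% → £464,000 × 1.85% × 10/12 = £7,153.3333
1 November – 31 December 1995: 2 months at 3.15% → £464,000 × 3.15% × 2/12 = £2,436.0000
Total = £9,589.3333

£9,589.33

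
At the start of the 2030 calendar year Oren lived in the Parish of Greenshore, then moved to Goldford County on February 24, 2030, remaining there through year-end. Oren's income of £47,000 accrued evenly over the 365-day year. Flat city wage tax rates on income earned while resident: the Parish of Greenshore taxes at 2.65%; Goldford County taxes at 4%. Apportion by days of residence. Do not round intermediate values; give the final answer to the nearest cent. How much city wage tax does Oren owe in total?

The Parish of Greenshore, January 1 – February 23, 2030: 54 days → £47,000 × 2.65% × 54/365 = £184.2658
Goldford County, February 24 – December 31, 2030: 311 days → £47,000 × 4% × 311/365 = £1,601.8630
Total = £1,786.1288

£1,786.13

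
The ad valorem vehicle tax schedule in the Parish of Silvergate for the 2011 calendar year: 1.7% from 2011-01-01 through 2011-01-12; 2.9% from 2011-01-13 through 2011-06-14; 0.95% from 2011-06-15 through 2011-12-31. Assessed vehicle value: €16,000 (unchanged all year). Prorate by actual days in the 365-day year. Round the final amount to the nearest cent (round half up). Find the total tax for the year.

€286.73

2011-01-01 to 2011-01-12: 12 days at 1.7% → €16,000 × 1.7% × 12/365 = €8.9425
2011-01-13 to 2011-06-14: 153 days at 2.9% → €16,000 × 2.9% × 153/365 = €194.4986
2011-06-15 to 2011-12-31: 200 days at 0.95% → €16,000 × 0.95% × 200/365 = €83.2877
Total = €286.7288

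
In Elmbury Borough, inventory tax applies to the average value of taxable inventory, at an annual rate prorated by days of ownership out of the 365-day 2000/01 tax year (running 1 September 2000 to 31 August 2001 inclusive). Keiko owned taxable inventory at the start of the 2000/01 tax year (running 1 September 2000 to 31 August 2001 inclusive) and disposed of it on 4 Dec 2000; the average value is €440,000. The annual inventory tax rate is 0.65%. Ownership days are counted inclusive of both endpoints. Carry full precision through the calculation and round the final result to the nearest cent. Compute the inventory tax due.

Days held (1 Sep – 4 Dec 2000): 95 out of 365
Tax = €440,000 × 0.65% × 95/365 = €744.3836

€744.38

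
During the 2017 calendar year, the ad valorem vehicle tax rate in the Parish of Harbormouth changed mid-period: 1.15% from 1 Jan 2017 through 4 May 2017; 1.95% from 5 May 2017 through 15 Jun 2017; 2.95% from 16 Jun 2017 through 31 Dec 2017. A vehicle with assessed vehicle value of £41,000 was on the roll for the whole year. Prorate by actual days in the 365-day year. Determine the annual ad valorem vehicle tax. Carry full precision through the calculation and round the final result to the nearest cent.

1 Jan – 4 May 2017: 124 days at 1.15% → £41,000 × 1.15% × 124/365 = £160.1808
5 May – 15 Jun 2017: 42 days at 1.95% → £41,000 × 1.95% × 42/365 = £91.9973
16 Jun – 31 Dec 2017: 199 days at 2.95% → £41,000 × 2.95% × 199/365 = £659.4260
Total = £911.6041

£911.60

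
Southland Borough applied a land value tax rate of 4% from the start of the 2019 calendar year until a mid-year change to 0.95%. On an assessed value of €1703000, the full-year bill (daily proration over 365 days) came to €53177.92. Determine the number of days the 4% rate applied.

260 days

Let d = days at the first rate; then 365 − d days at the second rate.
€1703000 × [4%·d + 0.95%·(365−d)] / 365 = €53177.92
Solving gives d = 260, so the new rate took effect on September 18, 2019.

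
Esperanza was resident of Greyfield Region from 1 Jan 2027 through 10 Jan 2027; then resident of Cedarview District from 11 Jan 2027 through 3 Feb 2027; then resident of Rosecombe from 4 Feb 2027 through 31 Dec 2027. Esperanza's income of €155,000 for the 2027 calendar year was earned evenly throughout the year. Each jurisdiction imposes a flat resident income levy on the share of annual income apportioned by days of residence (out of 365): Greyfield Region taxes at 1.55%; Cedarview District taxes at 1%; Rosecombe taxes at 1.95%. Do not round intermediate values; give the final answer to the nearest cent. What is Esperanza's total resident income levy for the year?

Greyfield Region, 1 Jan – 10 Jan 2027: 10 days → €155,000 × 1.55% × 10/365 = €65.8219
Cedarview District, 11 Jan – 3 Feb 2027: 24 days → €155,000 × 1% × 24/365 = €101.9178
Rosecombe, 4 Feb – 31 Dec 2027: 331 days → €155,000 × 1.95% × 331/365 = €2,740.9521
Total = €2,908.6918

€2,908.69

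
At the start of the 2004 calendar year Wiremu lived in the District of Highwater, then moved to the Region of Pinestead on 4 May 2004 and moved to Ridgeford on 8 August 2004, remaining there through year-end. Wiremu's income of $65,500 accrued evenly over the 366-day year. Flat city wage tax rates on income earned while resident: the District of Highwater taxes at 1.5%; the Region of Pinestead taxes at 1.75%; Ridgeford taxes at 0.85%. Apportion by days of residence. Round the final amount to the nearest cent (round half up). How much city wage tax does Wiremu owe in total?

$855.62

The District of Highwater, 1 January – 3 May 2004: 124 days → $65,500 × 1.5% × 124/366 = $332.8689
The Region of Pinestead, 4 May – 7 August 2004: 96 days → $65,500 × 1.75% × 96/366 = $300.6557
Ridgeford, 8 August – 31 December 2004: 146 days → $65,500 × 0.85% × 146/366 = $222.0915
Total = $855.6161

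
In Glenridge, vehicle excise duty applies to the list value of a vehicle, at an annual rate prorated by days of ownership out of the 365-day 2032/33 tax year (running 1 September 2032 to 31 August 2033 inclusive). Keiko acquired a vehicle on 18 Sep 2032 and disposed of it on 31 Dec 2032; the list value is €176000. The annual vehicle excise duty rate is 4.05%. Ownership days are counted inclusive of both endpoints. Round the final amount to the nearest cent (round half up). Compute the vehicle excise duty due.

€2050.52

Days held (18 Sep – 31 Dec 2032): 105 out of 365
Tax = €176000 × 4.05% × 105/365 = €2050.5205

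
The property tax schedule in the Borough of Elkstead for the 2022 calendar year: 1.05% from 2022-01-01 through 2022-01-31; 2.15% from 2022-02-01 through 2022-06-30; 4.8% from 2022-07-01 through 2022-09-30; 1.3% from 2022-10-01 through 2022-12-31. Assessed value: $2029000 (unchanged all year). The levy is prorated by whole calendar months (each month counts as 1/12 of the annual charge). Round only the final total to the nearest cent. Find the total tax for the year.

$50894.08

2022-01-01 to 2022-01-31: 1 month at 1.05% → $2029000 × 1.05% × 1/12 = $1775.3750
2022-02-01 to 2022-06-30: 5 months at 2.15% → $2029000 × 2.15% × 5/12 = $18176.4583
2022-07-01 to 2022-09-30: 3 months at 4.8% → $2029000 × 4.8% × 3/12 = $24348.0000
2022-10-01 to 2022-12-31: 3 months at 1.3% → $2029000 × 1.3% × 3/12 = $6594.2500
Total = $50894.0833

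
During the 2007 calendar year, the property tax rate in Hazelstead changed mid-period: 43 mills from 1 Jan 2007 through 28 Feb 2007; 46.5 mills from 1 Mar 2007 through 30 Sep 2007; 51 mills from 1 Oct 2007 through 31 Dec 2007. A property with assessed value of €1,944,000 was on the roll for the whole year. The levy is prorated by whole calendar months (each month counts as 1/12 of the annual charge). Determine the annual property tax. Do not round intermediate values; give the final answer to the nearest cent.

€91,449.00

1 Jan – 28 Feb 2007: 2 months at 43 mills → €1,944,000 × 4.3% × 2/12 = €13,932.0000
1 Mar – 30 Sep 2007: 7 months at 46.5 mills → €1,944,000 × 4.65% × 7/12 = €52,731.0000
1 Oct – 31 Dec 2007: 3 months at 51 mills → €1,944,000 × 5.1% × 3/12 = €24,786.0000
Total = €91,449.0000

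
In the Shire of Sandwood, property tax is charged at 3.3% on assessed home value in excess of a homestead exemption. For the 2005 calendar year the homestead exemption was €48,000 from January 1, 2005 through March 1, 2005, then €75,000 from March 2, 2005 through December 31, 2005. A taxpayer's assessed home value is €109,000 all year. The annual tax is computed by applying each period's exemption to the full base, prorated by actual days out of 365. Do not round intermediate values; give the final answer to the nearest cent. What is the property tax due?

€1,268.47

January 1 – March 1, 2005: 60 days, exemption €48,000 → (€109,000 − €48,000) × 3.3% × 60/365 = €330.9041
March 2 – December 31, 2005: 305 days, exemption €75,000 → (€109,000 − €75,000) × 3.3% × 305/365 = €937.5616
Total = €1,268.4658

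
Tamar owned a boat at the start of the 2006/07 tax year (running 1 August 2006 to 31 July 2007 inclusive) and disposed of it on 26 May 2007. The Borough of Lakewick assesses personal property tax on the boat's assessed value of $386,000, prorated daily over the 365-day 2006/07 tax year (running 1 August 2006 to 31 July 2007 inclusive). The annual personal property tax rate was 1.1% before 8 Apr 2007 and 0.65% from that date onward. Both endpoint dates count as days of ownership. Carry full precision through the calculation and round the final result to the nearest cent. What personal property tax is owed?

$3,245.04

1 Aug 2006 – 7 Apr 2007: 250 days at 1.1% → $386,000 × 1.1% × 250/365 = $2,908.2192
8 Apr – 26 May 2007: 49 days at 0.65% → $386,000 × 0.65% × 49/365 = $336.8247
Total = $3,245.0438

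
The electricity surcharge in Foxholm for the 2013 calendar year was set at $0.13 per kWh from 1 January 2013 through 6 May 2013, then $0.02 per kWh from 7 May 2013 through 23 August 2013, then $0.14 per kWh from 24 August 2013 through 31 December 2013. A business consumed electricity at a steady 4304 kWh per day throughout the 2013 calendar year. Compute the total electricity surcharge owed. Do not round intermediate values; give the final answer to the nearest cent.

$158,215.04

1 January – 6 May 2013: 126 days × 4304 kWh/day = 542,304 kWh at $0.13/kWh → $70,499.52
7 May – 23 August 2013: 109 days × 4304 kWh/day = 469,136 kWh at $0.02/kWh → $9,382.72
24 August – 31 December 2013: 130 days × 4304 kWh/day = 559,520 kWh at $0.14/kWh → $78,332.80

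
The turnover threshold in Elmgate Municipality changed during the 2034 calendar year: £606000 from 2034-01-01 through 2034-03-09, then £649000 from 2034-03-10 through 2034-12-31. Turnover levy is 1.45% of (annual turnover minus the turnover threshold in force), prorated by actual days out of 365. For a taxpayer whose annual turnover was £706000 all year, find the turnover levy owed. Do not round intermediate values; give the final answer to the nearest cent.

2034-01-01 to 2034-03-09: 68 days, exemption £606000 → (£706000 − £606000) × 1.45% × 68/365 = £270.1370
2034-03-10 to 2034-12-31: 297 days, exemption £649000 → (£706000 − £649000) × 1.45% × 297/365 = £672.5219
Total = £942.6589

£942.66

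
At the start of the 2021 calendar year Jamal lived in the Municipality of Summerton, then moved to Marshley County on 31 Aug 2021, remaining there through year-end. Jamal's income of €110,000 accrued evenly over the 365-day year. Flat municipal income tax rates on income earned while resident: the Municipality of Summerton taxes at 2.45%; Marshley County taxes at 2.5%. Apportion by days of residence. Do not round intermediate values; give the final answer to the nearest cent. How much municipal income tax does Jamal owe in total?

The Municipality of Summerton, 1 Jan – 30 Aug 2021: 242 days → €110,000 × 2.45% × 242/365 = €1,786.8219
Marshley County, 31 Aug – 31 Dec 2021: 123 days → €110,000 × 2.5% × 123/365 = €926.7123
Total = €2,713.5342

€2,713.53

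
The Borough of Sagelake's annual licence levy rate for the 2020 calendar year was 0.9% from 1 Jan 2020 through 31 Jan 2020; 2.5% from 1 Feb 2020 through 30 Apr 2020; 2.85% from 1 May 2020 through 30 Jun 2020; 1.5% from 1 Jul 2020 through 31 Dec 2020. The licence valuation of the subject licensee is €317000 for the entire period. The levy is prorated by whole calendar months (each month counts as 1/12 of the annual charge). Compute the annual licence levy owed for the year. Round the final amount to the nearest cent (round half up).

1 Jan – 31 Jan 2020: 1 month at 0.9% → €317000 × 0.9% × 1/12 = €237.7500
1 Feb – 30 Apr 2020: 3 months at 2.5% → €317000 × 2.5% × 3/12 = €1981.2500
1 May – 30 Jun 2020: 2 months at 2.85% → €317000 × 2.85% × 2/12 = €1505.7500
1 Jul – 31 Dec 2020: 6 months at 1.5% → €317000 × 1.5% × 6/12 = €2377.5000
Total = €6102.2500

€6102.25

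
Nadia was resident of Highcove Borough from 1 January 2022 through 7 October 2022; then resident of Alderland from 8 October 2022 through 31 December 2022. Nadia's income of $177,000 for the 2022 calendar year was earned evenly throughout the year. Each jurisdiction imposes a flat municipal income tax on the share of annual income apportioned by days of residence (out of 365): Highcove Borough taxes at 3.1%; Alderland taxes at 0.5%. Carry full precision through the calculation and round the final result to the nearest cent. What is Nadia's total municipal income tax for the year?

Highcove Borough, 1 January – 7 October 2022: 280 days → $177,000 × 3.1% × 280/365 = $4,209.2055
Alderland, 8 October – 31 December 2022: 85 days → $177,000 × 0.5% × 85/365 = $206.0959
Total = $4,415.3014

$4,415.30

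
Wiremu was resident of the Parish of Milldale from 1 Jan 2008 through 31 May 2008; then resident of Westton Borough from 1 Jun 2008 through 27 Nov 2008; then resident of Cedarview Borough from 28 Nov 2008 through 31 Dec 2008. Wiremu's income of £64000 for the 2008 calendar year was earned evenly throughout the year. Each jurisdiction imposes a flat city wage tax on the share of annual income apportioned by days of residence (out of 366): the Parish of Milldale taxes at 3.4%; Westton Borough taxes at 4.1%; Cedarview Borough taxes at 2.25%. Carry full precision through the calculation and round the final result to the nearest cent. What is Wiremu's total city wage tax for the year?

£2327.96

The Parish of Milldale, 1 Jan – 31 May 2008: 152 days → £64000 × 3.4% × 152/366 = £903.6940
Westton Borough, 1 Jun – 27 Nov 2008: 180 days → £64000 × 4.1% × 180/366 = £1290.4918
Cedarview Borough, 28 Nov – 31 Dec 2008: 34 days → £64000 × 2.25% × 34/366 = £133.7705
Total = £2327.9563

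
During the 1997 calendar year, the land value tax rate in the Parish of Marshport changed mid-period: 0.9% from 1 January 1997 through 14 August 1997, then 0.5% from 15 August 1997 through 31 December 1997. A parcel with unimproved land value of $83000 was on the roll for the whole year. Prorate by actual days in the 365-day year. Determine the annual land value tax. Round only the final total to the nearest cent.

$620.57

1 January – 14 August 1997: 226 days at 0.9% → $83000 × 0.9% × 226/365 = $462.5260
15 August – 31 December 1997: 139 days at 0.5% → $83000 × 0.5% × 139/365 = $158.0411
Total = $620.5671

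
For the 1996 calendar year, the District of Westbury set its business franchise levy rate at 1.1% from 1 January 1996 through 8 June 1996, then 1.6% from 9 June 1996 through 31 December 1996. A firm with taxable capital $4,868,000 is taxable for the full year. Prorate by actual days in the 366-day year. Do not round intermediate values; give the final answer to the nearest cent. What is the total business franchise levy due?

$67,247.56

1 January – 8 June 1996: 160 days at 1.1% → $4,868,000 × 1.1% × 160/366 = $23,408.9617
9 June – 31 December 1996: 206 days at 1.6% → $4,868,000 × 1.6% × 206/366 = $43,838.6011
Total = $67,247.5628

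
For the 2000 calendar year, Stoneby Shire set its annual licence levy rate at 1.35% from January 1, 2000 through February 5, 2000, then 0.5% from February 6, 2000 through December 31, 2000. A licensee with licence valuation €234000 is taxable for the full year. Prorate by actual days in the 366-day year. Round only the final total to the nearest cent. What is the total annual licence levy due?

€1365.64

January 1 – February 5, 2000: 36 days at 1.35% → €234000 × 1.35% × 36/366 = €310.7213
February 6 – December 31, 2000: 330 days at 0.5% → €234000 × 0.5% × 330/366 = €1054.9180
Total = €1365.6393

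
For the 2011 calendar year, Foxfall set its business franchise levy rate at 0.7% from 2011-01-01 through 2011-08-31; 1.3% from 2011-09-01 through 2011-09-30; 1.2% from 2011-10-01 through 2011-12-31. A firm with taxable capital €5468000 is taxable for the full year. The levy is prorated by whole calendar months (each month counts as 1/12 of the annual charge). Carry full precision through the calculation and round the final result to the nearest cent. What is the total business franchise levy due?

2011-01-01 to 2011-08-31: 8 months at 0.7% → €5468000 × 0.7% × 8/12 = €25517.3333
2011-09-01 to 2011-09-30: 1 month at 1.3% → €5468000 × 1.3% × 1/12 = €5923.6667
2011-10-01 to 2011-12-31: 3 months at 1.2% → €5468000 × 1.2% × 3/12 = €16404.0000
Total = €47845.0000

€47845.00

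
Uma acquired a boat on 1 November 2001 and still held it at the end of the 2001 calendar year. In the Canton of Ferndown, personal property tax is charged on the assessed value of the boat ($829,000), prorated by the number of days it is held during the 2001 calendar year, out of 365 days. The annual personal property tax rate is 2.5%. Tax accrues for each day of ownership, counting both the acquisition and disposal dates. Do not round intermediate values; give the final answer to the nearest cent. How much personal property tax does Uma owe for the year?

Days held (1 November – 31 December 2001): 61 out of 365
Tax = $829,000 × 2.5% × 61/365 = $3,463.6301

$3,463.63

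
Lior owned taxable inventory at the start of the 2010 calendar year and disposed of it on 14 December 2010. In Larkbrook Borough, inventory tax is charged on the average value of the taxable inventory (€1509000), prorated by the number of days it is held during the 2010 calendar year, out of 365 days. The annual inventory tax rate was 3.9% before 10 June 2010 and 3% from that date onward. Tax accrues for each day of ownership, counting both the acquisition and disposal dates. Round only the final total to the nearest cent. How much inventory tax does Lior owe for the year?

1 January – 9 June 2010: 160 days at 3.9% → €1509000 × 3.9% × 160/365 = €25797.6986
10 June – 14 December 2010: 188 days at 3% → €1509000 × 3% × 188/365 = €23317.1507
Total = €49114.8493

€49114.85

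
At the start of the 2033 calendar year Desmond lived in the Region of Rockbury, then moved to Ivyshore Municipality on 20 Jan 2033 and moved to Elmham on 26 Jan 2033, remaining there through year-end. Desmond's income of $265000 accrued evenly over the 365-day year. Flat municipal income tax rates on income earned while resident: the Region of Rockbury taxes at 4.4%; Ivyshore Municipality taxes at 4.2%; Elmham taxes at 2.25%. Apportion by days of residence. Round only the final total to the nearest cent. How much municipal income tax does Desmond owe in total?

$6344.03

The Region of Rockbury, 1 Jan – 19 Jan 2033: 19 days → $265000 × 4.4% × 19/365 = $606.9589
Ivyshore Municipality, 20 Jan – 25 Jan 2033: 6 days → $265000 × 4.2% × 6/365 = $182.9589
Elmham, 26 Jan – 31 Dec 2033: 340 days → $265000 × 2.25% × 340/365 = $5554.1096
Total = $6344.0274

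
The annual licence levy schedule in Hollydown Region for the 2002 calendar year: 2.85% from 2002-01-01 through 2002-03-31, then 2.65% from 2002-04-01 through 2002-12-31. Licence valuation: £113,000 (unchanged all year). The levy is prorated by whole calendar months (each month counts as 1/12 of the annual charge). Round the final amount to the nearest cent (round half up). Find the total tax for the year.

2002-01-01 to 2002-03-31: 3 months at 2.85% → £113,000 × 2.85% × 3/12 = £805.1250
2002-04-01 to 2002-12-31: 9 months at 2.65% → £113,000 × 2.65% × 9/12 = £2,245.8750
Total = £3,051.0000

£3,051.00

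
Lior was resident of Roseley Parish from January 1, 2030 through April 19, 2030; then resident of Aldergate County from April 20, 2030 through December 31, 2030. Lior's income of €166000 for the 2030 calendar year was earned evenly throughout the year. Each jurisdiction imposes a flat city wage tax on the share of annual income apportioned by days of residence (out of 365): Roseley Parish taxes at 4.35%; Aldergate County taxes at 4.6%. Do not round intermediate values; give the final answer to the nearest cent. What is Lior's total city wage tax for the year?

€7512.07

Roseley Parish, January 1 – April 19, 2030: 109 days → €166000 × 4.35% × 109/365 = €2156.4082
Aldergate County, April 20 – December 31, 2030: 256 days → €166000 × 4.6% × 256/365 = €5355.6603
Total = €7512.0685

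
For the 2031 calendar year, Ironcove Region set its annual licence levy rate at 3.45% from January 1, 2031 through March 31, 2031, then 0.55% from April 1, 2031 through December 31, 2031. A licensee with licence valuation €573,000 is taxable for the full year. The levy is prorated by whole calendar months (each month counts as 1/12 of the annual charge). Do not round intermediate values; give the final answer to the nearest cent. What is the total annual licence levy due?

€7,305.75

January 1 – March 31, 2031: 3 months at 3.45% → €573,000 × 3.45% × 3/12 = €4,942.1250
April 1 – December 31, 2031: 9 months at 0.55% → €573,000 × 0.55% × 9/12 = €2,363.6250
Total = €7,305.7500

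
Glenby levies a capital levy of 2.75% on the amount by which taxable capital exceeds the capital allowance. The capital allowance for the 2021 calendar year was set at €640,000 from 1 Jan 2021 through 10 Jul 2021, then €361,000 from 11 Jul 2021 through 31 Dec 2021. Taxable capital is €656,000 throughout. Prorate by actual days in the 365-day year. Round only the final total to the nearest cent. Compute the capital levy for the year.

1 Jan – 10 Jul 2021: 191 days, exemption €640,000 → (€656,000 − €640,000) × 2.75% × 191/365 = €230.2466
11 Jul – 31 Dec 2021: 174 days, exemption €361,000 → (€656,000 − €361,000) × 2.75% × 174/365 = €3,867.3288
Total = €4,097.5753

€4,097.58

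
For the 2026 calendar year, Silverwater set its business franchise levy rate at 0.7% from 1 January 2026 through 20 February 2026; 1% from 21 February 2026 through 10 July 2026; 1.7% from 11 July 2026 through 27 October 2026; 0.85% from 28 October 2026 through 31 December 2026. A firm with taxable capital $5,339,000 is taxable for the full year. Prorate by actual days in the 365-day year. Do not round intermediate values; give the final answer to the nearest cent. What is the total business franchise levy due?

$60,886.54

1 January – 20 February 2026: 51 days at 0.7% → $5,339,000 × 0.7% × 51/365 = $5,221.9808
21 February – 10 July 2026: 140 days at 1% → $5,339,000 × 1% × 140/365 = $20,478.3562
11 July – 27 October 2026: 109 days at 1.7% → $5,339,000 × 1.7% × 109/365 = $27,104.5671
28 October – 31 December 2026: 65 days at 0.85% → $5,339,000 × 0.85% × 65/365 = $8,081.6370
Total = $60,886.5411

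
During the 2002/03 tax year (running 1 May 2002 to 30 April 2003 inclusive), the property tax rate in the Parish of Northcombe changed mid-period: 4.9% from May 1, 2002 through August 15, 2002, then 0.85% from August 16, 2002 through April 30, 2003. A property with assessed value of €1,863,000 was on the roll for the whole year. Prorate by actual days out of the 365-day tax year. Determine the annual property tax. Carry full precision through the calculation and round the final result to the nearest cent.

€37,954.16

May 1 – August 15, 2002: 107 days at 4.9% → €1,863,000 × 4.9% × 107/365 = €26,760.8466
August 16, 2002 – April 30, 2003: 258 days at 0.85% → €1,863,000 × 0.85% × 258/365 = €11,193.3123
Total = €37,954.1589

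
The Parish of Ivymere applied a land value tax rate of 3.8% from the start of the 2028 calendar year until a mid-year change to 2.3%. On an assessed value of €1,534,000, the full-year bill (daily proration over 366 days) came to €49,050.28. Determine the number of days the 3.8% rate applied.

Let d = days at the first rate; then 366 − d days at the second rate.
€1,534,000 × [3.8%·d + 2.3%·(366−d)] / 366 = €49,050.28
Solving gives d = 219, so the new rate took effect on August 7, 2028.

219 days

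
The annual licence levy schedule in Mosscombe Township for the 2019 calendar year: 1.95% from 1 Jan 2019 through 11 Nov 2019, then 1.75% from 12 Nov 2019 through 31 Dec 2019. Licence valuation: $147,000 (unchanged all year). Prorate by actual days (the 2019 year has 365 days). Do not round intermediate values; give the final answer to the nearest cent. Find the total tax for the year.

1 Jan – 11 Nov 2019: 315 days at 1.95% → $147,000 × 1.95% × 315/365 = $2,473.8288
12 Nov – 31 Dec 2019: 50 days at 1.75% → $147,000 × 1.75% × 50/365 = $352.3973
Total = $2,826.2260

$2,826.23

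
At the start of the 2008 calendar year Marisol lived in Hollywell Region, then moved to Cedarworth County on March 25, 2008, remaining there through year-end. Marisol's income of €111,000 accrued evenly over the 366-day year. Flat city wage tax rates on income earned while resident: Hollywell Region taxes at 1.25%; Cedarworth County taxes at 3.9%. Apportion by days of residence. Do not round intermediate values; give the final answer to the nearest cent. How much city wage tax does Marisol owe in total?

€3,653.90

Hollywell Region, January 1 – March 24, 2008: 84 days → €111,000 × 1.25% × 84/366 = €318.4426
Cedarworth County, March 25 – December 31, 2008: 282 days → €111,000 × 3.9% × 282/366 = €3,335.4590
Total = €3,653.9016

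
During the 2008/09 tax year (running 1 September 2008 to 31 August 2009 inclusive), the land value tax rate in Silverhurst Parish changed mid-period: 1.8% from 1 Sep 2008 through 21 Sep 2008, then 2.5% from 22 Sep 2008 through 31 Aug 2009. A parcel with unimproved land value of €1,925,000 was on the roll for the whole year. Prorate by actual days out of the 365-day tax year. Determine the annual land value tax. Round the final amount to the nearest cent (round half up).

1 Sep – 21 Sep 2008: 21 days at 1.8% → €1,925,000 × 1.8% × 21/365 = €1,993.5616
22 Sep 2008 – 31 Aug 2009: 344 days at 2.5% → €1,925,000 × 2.5% × 344/365 = €45,356.1644
Total = €47,349.7260

€47,349.73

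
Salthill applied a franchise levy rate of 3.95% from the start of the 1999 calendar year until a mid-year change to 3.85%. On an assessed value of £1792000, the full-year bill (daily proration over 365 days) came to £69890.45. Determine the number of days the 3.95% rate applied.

Let d = days at the first rate; then 365 − d days at the second rate.
£1792000 × [3.95%·d + 3.85%·(365−d)] / 365 = £69890.45
Solving gives d = 183, so the new rate took effect on 3 July 1999.

183 days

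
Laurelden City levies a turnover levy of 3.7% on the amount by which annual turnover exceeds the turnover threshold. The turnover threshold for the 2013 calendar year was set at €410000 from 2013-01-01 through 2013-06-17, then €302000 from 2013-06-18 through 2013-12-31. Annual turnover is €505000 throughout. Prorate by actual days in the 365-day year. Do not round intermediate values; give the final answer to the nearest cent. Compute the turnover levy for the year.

2013-01-01 to 2013-06-17: 168 days, exemption €410000 → (€505000 − €410000) × 3.7% × 168/365 = €1617.8630
2013-06-18 to 2013-12-31: 197 days, exemption €302000 → (€505000 − €302000) × 3.7% × 197/365 = €4053.8822
Total = €5671.7452

€5671.75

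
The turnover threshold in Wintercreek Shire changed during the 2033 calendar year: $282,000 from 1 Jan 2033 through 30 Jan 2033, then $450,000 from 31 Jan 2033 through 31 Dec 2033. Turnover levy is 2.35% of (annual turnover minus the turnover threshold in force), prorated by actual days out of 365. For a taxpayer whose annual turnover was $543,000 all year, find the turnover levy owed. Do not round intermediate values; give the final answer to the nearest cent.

1 Jan – 30 Jan 2033: 30 days, exemption $282,000 → ($543,000 − $282,000) × 2.35% × 30/365 = $504.1233
31 Jan – 31 Dec 2033: 335 days, exemption $450,000 → ($543,000 − $450,000) × 2.35% × 335/365 = $2,005.8699
Total = $2,509.9932

$2,509.99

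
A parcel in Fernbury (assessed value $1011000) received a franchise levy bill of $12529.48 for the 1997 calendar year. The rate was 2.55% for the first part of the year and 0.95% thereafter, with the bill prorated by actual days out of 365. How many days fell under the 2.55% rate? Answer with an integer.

Let d = days at the first rate; then 365 − d days at the second rate.
$1011000 × [2.55%·d + 0.95%·(365−d)] / 365 = $12529.48
Solving gives d = 66, so the new rate took effect on 8 Mar 1997.

66 days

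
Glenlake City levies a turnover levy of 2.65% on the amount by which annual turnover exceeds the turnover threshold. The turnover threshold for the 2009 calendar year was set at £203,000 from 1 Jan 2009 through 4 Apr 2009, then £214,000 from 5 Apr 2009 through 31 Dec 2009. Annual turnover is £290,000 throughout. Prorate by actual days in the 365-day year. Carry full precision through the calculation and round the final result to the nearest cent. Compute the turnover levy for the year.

£2,089.07

1 Jan – 4 Apr 2009: 94 days, exemption £203,000 → (£290,000 − £203,000) × 2.65% × 94/365 = £593.7452
5 Apr – 31 Dec 2009: 271 days, exemption £214,000 → (£290,000 − £214,000) × 2.65% × 271/365 = £1,495.3260
Total = £2,089.0712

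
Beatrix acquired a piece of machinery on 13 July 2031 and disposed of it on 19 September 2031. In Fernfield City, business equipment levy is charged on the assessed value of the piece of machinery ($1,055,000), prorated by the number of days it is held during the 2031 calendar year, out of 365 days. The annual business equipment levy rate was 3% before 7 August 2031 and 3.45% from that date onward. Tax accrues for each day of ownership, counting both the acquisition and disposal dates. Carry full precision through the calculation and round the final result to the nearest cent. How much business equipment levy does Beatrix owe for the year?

13 July – 6 August 2031: 25 days at 3% → $1,055,000 × 3% × 25/365 = $2,167.8082
7 August – 19 September 2031: 44 days at 3.45% → $1,055,000 × 3.45% × 44/365 = $4,387.6438
Total = $6,555.4521

$6,555.45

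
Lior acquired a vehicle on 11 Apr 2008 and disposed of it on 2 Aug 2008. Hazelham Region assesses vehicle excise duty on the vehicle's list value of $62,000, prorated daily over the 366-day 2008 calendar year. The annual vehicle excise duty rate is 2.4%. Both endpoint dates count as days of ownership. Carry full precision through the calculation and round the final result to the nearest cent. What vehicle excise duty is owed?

$463.48

Days held (11 Apr – 2 Aug 2008): 114 out of 366
Tax = $62,000 × 2.4% × 114/366 = $463.4754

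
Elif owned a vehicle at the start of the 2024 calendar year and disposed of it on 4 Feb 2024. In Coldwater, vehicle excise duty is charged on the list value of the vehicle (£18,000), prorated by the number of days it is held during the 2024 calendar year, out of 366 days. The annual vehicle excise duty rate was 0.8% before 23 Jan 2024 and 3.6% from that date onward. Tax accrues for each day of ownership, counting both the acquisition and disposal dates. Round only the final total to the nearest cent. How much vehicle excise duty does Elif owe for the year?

1 Jan – 22 Jan 2024: 22 days at 0.8% → £18,000 × 0.8% × 22/366 = £8.6557
23 Jan – 4 Feb 2024: 13 days at 3.6% → £18,000 × 3.6% × 13/366 = £23.0164
Total = £31.6721

£31.67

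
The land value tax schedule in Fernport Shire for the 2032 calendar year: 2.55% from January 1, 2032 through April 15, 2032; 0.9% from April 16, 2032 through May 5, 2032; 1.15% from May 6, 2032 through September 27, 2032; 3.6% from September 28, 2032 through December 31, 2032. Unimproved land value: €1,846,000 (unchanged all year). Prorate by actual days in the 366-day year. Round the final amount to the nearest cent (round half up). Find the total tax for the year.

€40,200.94

January 1 – April 15, 2032: 106 days at 2.55% → €1,846,000 × 2.55% × 106/366 = €13,633.1639
April 16 – May 5, 2032: 20 days at 0.9% → €1,846,000 × 0.9% × 20/366 = €907.8689
May 6 – September 27, 2032: 145 days at 1.15% → €1,846,000 × 1.15% × 145/366 = €8,410.3962
September 28 – December 31, 2032: 95 days at 3.6% → €1,846,000 × 3.6% × 95/366 = €17,249.5082
Total = €40,200.9372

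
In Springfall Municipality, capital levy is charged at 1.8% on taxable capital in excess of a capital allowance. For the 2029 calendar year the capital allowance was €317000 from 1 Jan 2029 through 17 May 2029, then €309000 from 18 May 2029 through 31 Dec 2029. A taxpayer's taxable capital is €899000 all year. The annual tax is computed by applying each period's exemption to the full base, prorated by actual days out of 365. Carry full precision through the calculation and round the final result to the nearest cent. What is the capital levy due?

1 Jan – 17 May 2029: 137 days, exemption €317000 → (€899000 − €317000) × 1.8% × 137/365 = €3932.0877
18 May – 31 Dec 2029: 228 days, exemption €309000 → (€899000 − €309000) × 1.8% × 228/365 = €6633.8630
Total = €10565.9507

€10565.95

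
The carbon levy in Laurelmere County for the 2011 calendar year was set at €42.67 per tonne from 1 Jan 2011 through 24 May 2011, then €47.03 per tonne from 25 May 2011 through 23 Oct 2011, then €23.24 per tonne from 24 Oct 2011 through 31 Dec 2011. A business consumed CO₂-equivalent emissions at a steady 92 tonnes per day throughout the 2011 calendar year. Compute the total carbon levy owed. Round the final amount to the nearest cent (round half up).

€1370487.20

1 Jan – 24 May 2011: 144 days × 92 tonnes/day = 13,248 tonnes at €42.67/tonne → €565292.16
25 May – 23 Oct 2011: 152 days × 92 tonnes/day = 13,984 tonnes at €47.03/tonne → €657667.52
24 Oct – 31 Dec 2011: 69 days × 92 tonnes/day = 6,348 tonnes at €23.24/tonne → €147527.52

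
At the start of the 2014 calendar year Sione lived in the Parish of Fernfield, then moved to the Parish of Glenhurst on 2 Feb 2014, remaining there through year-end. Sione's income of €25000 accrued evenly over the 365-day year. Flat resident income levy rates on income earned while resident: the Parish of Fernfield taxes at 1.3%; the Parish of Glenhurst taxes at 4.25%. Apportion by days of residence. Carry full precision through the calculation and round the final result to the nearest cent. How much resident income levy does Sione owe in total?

The Parish of Fernfield, 1 Jan – 1 Feb 2014: 32 days → €25000 × 1.3% × 32/365 = €28.4932
The Parish of Glenhurst, 2 Feb – 31 Dec 2014: 333 days → €25000 × 4.25% × 333/365 = €969.3493
Total = €997.8425

€997.84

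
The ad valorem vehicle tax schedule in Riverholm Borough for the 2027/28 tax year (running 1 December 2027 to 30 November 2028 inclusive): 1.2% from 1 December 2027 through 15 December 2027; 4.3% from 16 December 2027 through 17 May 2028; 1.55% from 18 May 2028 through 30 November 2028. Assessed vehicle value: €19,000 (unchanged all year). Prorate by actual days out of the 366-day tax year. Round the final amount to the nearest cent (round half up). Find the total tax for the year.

€511.62

1 December – 15 December 2027: 15 days at 1.2% → €19,000 × 1.2% × 15/366 = €9.3443
16 December 2027 – 17 May 2028: 154 days at 4.3% → €19,000 × 4.3% × 154/366 = €343.7650
18 May – 30 November 2028: 197 days at 1.55% → €19,000 × 1.55% × 197/366 = €158.5150
Total = €511.6243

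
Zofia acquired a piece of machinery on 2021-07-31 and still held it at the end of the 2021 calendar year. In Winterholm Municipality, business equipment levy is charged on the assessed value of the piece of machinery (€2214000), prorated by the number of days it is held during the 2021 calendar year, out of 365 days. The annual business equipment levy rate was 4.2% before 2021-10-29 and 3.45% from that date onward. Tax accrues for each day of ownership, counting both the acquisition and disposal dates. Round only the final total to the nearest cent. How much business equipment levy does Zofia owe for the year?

2021-07-31 to 2021-10-28: 90 days at 4.2% → €2214000 × 4.2% × 90/365 = €22928.5479
2021-10-29 to 2021-12-31: 64 days at 3.45% → €2214000 × 3.45% × 64/365 = €13393.1836
Total = €36321.7315

€36321.73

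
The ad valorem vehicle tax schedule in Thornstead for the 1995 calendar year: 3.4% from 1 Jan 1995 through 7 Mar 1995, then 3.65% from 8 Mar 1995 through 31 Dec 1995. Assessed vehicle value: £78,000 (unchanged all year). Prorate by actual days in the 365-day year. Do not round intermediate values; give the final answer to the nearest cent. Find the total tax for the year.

1 Jan – 7 Mar 1995: 66 days at 3.4% → £78,000 × 3.4% × 66/365 = £479.5397
8 Mar – 31 Dec 1995: 299 days at 3.65% → £78,000 × 3.65% × 299/365 = £2,332.2000
Total = £2,811.7397

£2,811.74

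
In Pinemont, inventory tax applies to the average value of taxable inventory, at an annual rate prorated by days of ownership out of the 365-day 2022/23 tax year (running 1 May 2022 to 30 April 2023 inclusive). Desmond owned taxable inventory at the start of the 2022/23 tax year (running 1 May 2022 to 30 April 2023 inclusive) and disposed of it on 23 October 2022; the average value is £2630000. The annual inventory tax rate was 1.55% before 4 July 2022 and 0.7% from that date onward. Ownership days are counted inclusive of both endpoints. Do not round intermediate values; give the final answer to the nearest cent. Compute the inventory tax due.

£12796.93

1 May – 3 July 2022: 64 days at 1.55% → £2630000 × 1.55% × 64/365 = £7147.8356
4 July – 23 October 2022: 112 days at 0.7% → £2630000 × 0.7% × 112/365 = £5649.0959
Total = £12796.9315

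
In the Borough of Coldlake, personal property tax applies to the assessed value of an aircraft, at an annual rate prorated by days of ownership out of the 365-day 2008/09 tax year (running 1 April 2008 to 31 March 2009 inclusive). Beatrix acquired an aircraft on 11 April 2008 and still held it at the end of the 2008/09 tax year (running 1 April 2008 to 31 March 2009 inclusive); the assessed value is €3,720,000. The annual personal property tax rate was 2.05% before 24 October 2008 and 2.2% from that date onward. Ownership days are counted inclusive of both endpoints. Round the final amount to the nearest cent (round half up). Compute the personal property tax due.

€76,601.42

11 April – 23 October 2008: 196 days at 2.05% → €3,720,000 × 2.05% × 196/365 = €40,950.5753
24 October 2008 – 31 March 2009: 159 days at 2.2% → €3,720,000 × 2.2% × 159/365 = €35,650.8493
Total = €76,601.4247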